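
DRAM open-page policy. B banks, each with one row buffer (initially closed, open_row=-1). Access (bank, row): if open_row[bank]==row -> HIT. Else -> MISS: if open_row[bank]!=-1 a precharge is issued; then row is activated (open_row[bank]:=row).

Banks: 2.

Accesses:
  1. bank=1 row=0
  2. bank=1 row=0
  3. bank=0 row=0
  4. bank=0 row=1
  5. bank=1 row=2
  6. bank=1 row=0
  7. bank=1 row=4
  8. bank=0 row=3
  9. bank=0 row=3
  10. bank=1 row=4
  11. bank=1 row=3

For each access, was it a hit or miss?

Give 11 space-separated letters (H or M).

Acc 1: bank1 row0 -> MISS (open row0); precharges=0
Acc 2: bank1 row0 -> HIT
Acc 3: bank0 row0 -> MISS (open row0); precharges=0
Acc 4: bank0 row1 -> MISS (open row1); precharges=1
Acc 5: bank1 row2 -> MISS (open row2); precharges=2
Acc 6: bank1 row0 -> MISS (open row0); precharges=3
Acc 7: bank1 row4 -> MISS (open row4); precharges=4
Acc 8: bank0 row3 -> MISS (open row3); precharges=5
Acc 9: bank0 row3 -> HIT
Acc 10: bank1 row4 -> HIT
Acc 11: bank1 row3 -> MISS (open row3); precharges=6

Answer: M H M M M M M M H H M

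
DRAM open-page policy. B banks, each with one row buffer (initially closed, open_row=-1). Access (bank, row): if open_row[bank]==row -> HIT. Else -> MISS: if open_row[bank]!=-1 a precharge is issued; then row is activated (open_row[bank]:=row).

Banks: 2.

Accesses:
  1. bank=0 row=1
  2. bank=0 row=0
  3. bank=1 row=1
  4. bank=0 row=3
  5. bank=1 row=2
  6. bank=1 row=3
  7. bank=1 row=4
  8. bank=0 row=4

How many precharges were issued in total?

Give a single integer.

Answer: 6

Derivation:
Acc 1: bank0 row1 -> MISS (open row1); precharges=0
Acc 2: bank0 row0 -> MISS (open row0); precharges=1
Acc 3: bank1 row1 -> MISS (open row1); precharges=1
Acc 4: bank0 row3 -> MISS (open row3); precharges=2
Acc 5: bank1 row2 -> MISS (open row2); precharges=3
Acc 6: bank1 row3 -> MISS (open row3); precharges=4
Acc 7: bank1 row4 -> MISS (open row4); precharges=5
Acc 8: bank0 row4 -> MISS (open row4); precharges=6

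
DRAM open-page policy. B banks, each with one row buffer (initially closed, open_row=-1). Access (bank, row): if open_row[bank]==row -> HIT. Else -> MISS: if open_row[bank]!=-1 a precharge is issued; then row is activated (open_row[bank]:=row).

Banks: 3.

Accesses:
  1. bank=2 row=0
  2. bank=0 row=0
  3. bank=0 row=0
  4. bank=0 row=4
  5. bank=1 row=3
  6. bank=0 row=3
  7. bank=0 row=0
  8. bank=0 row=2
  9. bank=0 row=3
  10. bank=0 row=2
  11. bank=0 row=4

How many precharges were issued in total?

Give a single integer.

Acc 1: bank2 row0 -> MISS (open row0); precharges=0
Acc 2: bank0 row0 -> MISS (open row0); precharges=0
Acc 3: bank0 row0 -> HIT
Acc 4: bank0 row4 -> MISS (open row4); precharges=1
Acc 5: bank1 row3 -> MISS (open row3); precharges=1
Acc 6: bank0 row3 -> MISS (open row3); precharges=2
Acc 7: bank0 row0 -> MISS (open row0); precharges=3
Acc 8: bank0 row2 -> MISS (open row2); precharges=4
Acc 9: bank0 row3 -> MISS (open row3); precharges=5
Acc 10: bank0 row2 -> MISS (open row2); precharges=6
Acc 11: bank0 row4 -> MISS (open row4); precharges=7

Answer: 7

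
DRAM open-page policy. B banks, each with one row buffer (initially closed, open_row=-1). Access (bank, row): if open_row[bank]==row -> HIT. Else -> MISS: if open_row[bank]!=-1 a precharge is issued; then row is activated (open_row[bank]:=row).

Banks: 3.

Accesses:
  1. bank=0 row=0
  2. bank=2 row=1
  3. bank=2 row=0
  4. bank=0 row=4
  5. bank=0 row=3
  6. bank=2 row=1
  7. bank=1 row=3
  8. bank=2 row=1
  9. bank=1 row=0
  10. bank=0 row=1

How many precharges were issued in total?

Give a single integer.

Acc 1: bank0 row0 -> MISS (open row0); precharges=0
Acc 2: bank2 row1 -> MISS (open row1); precharges=0
Acc 3: bank2 row0 -> MISS (open row0); precharges=1
Acc 4: bank0 row4 -> MISS (open row4); precharges=2
Acc 5: bank0 row3 -> MISS (open row3); precharges=3
Acc 6: bank2 row1 -> MISS (open row1); precharges=4
Acc 7: bank1 row3 -> MISS (open row3); precharges=4
Acc 8: bank2 row1 -> HIT
Acc 9: bank1 row0 -> MISS (open row0); precharges=5
Acc 10: bank0 row1 -> MISS (open row1); precharges=6

Answer: 6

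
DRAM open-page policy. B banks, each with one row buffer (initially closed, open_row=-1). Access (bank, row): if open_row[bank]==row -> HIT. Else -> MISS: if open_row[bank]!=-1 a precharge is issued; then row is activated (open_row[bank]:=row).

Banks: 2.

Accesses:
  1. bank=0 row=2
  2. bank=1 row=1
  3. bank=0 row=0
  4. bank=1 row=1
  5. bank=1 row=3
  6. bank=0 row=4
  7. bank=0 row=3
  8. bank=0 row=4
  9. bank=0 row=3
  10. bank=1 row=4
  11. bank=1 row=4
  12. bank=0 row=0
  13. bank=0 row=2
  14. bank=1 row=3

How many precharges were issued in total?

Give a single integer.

Answer: 10

Derivation:
Acc 1: bank0 row2 -> MISS (open row2); precharges=0
Acc 2: bank1 row1 -> MISS (open row1); precharges=0
Acc 3: bank0 row0 -> MISS (open row0); precharges=1
Acc 4: bank1 row1 -> HIT
Acc 5: bank1 row3 -> MISS (open row3); precharges=2
Acc 6: bank0 row4 -> MISS (open row4); precharges=3
Acc 7: bank0 row3 -> MISS (open row3); precharges=4
Acc 8: bank0 row4 -> MISS (open row4); precharges=5
Acc 9: bank0 row3 -> MISS (open row3); precharges=6
Acc 10: bank1 row4 -> MISS (open row4); precharges=7
Acc 11: bank1 row4 -> HIT
Acc 12: bank0 row0 -> MISS (open row0); precharges=8
Acc 13: bank0 row2 -> MISS (open row2); precharges=9
Acc 14: bank1 row3 -> MISS (open row3); precharges=10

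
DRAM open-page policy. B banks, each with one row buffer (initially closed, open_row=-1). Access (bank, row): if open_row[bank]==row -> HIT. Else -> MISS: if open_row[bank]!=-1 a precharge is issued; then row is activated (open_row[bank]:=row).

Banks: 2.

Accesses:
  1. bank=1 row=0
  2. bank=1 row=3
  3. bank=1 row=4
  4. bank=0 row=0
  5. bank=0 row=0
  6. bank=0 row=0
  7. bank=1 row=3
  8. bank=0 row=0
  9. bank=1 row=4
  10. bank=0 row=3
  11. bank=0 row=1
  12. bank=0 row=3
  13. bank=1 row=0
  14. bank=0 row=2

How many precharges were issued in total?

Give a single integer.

Acc 1: bank1 row0 -> MISS (open row0); precharges=0
Acc 2: bank1 row3 -> MISS (open row3); precharges=1
Acc 3: bank1 row4 -> MISS (open row4); precharges=2
Acc 4: bank0 row0 -> MISS (open row0); precharges=2
Acc 5: bank0 row0 -> HIT
Acc 6: bank0 row0 -> HIT
Acc 7: bank1 row3 -> MISS (open row3); precharges=3
Acc 8: bank0 row0 -> HIT
Acc 9: bank1 row4 -> MISS (open row4); precharges=4
Acc 10: bank0 row3 -> MISS (open row3); precharges=5
Acc 11: bank0 row1 -> MISS (open row1); precharges=6
Acc 12: bank0 row3 -> MISS (open row3); precharges=7
Acc 13: bank1 row0 -> MISS (open row0); precharges=8
Acc 14: bank0 row2 -> MISS (open row2); precharges=9

Answer: 9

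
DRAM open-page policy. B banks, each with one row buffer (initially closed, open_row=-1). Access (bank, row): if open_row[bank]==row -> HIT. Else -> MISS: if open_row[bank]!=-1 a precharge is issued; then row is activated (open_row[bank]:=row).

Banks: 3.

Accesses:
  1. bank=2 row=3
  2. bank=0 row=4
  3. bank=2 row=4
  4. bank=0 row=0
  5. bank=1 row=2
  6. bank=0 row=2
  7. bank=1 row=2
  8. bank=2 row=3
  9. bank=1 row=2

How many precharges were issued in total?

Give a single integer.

Acc 1: bank2 row3 -> MISS (open row3); precharges=0
Acc 2: bank0 row4 -> MISS (open row4); precharges=0
Acc 3: bank2 row4 -> MISS (open row4); precharges=1
Acc 4: bank0 row0 -> MISS (open row0); precharges=2
Acc 5: bank1 row2 -> MISS (open row2); precharges=2
Acc 6: bank0 row2 -> MISS (open row2); precharges=3
Acc 7: bank1 row2 -> HIT
Acc 8: bank2 row3 -> MISS (open row3); precharges=4
Acc 9: bank1 row2 -> HIT

Answer: 4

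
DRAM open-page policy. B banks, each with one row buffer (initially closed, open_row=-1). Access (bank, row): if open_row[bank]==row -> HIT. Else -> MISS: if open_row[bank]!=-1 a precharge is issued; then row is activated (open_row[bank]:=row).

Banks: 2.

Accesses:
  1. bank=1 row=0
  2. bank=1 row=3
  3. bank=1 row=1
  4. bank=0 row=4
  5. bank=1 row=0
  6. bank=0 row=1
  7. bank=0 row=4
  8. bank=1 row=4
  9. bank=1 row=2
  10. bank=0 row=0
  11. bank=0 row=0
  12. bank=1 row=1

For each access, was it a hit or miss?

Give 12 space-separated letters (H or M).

Answer: M M M M M M M M M M H M

Derivation:
Acc 1: bank1 row0 -> MISS (open row0); precharges=0
Acc 2: bank1 row3 -> MISS (open row3); precharges=1
Acc 3: bank1 row1 -> MISS (open row1); precharges=2
Acc 4: bank0 row4 -> MISS (open row4); precharges=2
Acc 5: bank1 row0 -> MISS (open row0); precharges=3
Acc 6: bank0 row1 -> MISS (open row1); precharges=4
Acc 7: bank0 row4 -> MISS (open row4); precharges=5
Acc 8: bank1 row4 -> MISS (open row4); precharges=6
Acc 9: bank1 row2 -> MISS (open row2); precharges=7
Acc 10: bank0 row0 -> MISS (open row0); precharges=8
Acc 11: bank0 row0 -> HIT
Acc 12: bank1 row1 -> MISS (open row1); precharges=9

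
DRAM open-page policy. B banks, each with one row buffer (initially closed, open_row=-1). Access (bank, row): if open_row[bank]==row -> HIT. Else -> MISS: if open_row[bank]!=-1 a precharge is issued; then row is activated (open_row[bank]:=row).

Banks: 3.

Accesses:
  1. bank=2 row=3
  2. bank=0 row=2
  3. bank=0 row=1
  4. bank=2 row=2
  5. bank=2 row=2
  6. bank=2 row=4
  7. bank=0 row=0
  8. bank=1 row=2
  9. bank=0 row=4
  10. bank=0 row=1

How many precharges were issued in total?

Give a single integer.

Answer: 6

Derivation:
Acc 1: bank2 row3 -> MISS (open row3); precharges=0
Acc 2: bank0 row2 -> MISS (open row2); precharges=0
Acc 3: bank0 row1 -> MISS (open row1); precharges=1
Acc 4: bank2 row2 -> MISS (open row2); precharges=2
Acc 5: bank2 row2 -> HIT
Acc 6: bank2 row4 -> MISS (open row4); precharges=3
Acc 7: bank0 row0 -> MISS (open row0); precharges=4
Acc 8: bank1 row2 -> MISS (open row2); precharges=4
Acc 9: bank0 row4 -> MISS (open row4); precharges=5
Acc 10: bank0 row1 -> MISS (open row1); precharges=6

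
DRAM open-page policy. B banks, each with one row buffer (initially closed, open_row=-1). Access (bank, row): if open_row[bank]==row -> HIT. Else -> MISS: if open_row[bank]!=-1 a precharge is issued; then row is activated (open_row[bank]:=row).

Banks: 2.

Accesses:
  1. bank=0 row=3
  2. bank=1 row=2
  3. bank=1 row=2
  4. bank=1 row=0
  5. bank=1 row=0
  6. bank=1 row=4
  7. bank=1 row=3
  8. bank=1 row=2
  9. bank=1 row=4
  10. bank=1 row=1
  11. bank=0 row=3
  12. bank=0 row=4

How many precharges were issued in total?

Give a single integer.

Answer: 7

Derivation:
Acc 1: bank0 row3 -> MISS (open row3); precharges=0
Acc 2: bank1 row2 -> MISS (open row2); precharges=0
Acc 3: bank1 row2 -> HIT
Acc 4: bank1 row0 -> MISS (open row0); precharges=1
Acc 5: bank1 row0 -> HIT
Acc 6: bank1 row4 -> MISS (open row4); precharges=2
Acc 7: bank1 row3 -> MISS (open row3); precharges=3
Acc 8: bank1 row2 -> MISS (open row2); precharges=4
Acc 9: bank1 row4 -> MISS (open row4); precharges=5
Acc 10: bank1 row1 -> MISS (open row1); precharges=6
Acc 11: bank0 row3 -> HIT
Acc 12: bank0 row4 -> MISS (open row4); precharges=7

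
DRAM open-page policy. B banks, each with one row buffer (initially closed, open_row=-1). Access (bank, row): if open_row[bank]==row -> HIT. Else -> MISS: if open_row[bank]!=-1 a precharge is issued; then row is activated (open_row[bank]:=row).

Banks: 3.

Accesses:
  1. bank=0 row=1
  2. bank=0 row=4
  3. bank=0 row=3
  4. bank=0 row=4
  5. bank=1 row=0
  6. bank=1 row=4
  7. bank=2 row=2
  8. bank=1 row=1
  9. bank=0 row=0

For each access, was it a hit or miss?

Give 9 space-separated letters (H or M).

Answer: M M M M M M M M M

Derivation:
Acc 1: bank0 row1 -> MISS (open row1); precharges=0
Acc 2: bank0 row4 -> MISS (open row4); precharges=1
Acc 3: bank0 row3 -> MISS (open row3); precharges=2
Acc 4: bank0 row4 -> MISS (open row4); precharges=3
Acc 5: bank1 row0 -> MISS (open row0); precharges=3
Acc 6: bank1 row4 -> MISS (open row4); precharges=4
Acc 7: bank2 row2 -> MISS (open row2); precharges=4
Acc 8: bank1 row1 -> MISS (open row1); precharges=5
Acc 9: bank0 row0 -> MISS (open row0); precharges=6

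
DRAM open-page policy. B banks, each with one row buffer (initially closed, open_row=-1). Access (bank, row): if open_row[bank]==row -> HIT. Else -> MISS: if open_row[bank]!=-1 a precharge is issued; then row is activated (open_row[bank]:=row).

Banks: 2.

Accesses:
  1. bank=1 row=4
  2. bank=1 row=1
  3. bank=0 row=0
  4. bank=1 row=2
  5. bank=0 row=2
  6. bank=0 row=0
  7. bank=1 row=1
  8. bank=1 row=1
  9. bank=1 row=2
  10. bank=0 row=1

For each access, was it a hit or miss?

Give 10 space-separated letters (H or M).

Answer: M M M M M M M H M M

Derivation:
Acc 1: bank1 row4 -> MISS (open row4); precharges=0
Acc 2: bank1 row1 -> MISS (open row1); precharges=1
Acc 3: bank0 row0 -> MISS (open row0); precharges=1
Acc 4: bank1 row2 -> MISS (open row2); precharges=2
Acc 5: bank0 row2 -> MISS (open row2); precharges=3
Acc 6: bank0 row0 -> MISS (open row0); precharges=4
Acc 7: bank1 row1 -> MISS (open row1); precharges=5
Acc 8: bank1 row1 -> HIT
Acc 9: bank1 row2 -> MISS (open row2); precharges=6
Acc 10: bank0 row1 -> MISS (open row1); precharges=7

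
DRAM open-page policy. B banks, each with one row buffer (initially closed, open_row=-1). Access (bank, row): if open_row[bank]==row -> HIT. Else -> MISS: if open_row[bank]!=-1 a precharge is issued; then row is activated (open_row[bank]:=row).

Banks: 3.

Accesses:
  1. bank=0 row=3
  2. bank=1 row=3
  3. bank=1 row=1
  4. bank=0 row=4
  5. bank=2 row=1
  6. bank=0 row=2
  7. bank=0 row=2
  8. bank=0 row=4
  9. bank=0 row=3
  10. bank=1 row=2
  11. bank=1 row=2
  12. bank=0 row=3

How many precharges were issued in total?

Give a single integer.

Answer: 6

Derivation:
Acc 1: bank0 row3 -> MISS (open row3); precharges=0
Acc 2: bank1 row3 -> MISS (open row3); precharges=0
Acc 3: bank1 row1 -> MISS (open row1); precharges=1
Acc 4: bank0 row4 -> MISS (open row4); precharges=2
Acc 5: bank2 row1 -> MISS (open row1); precharges=2
Acc 6: bank0 row2 -> MISS (open row2); precharges=3
Acc 7: bank0 row2 -> HIT
Acc 8: bank0 row4 -> MISS (open row4); precharges=4
Acc 9: bank0 row3 -> MISS (open row3); precharges=5
Acc 10: bank1 row2 -> MISS (open row2); precharges=6
Acc 11: bank1 row2 -> HIT
Acc 12: bank0 row3 -> HIT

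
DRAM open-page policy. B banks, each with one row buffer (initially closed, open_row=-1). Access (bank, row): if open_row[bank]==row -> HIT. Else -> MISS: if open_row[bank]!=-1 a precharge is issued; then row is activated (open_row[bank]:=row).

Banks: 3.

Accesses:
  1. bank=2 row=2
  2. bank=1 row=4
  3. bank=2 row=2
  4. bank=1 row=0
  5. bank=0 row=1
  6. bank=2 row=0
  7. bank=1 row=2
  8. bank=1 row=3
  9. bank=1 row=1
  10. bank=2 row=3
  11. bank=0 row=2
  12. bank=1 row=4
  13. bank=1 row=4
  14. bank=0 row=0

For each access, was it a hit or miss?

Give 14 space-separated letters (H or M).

Acc 1: bank2 row2 -> MISS (open row2); precharges=0
Acc 2: bank1 row4 -> MISS (open row4); precharges=0
Acc 3: bank2 row2 -> HIT
Acc 4: bank1 row0 -> MISS (open row0); precharges=1
Acc 5: bank0 row1 -> MISS (open row1); precharges=1
Acc 6: bank2 row0 -> MISS (open row0); precharges=2
Acc 7: bank1 row2 -> MISS (open row2); precharges=3
Acc 8: bank1 row3 -> MISS (open row3); precharges=4
Acc 9: bank1 row1 -> MISS (open row1); precharges=5
Acc 10: bank2 row3 -> MISS (open row3); precharges=6
Acc 11: bank0 row2 -> MISS (open row2); precharges=7
Acc 12: bank1 row4 -> MISS (open row4); precharges=8
Acc 13: bank1 row4 -> HIT
Acc 14: bank0 row0 -> MISS (open row0); precharges=9

Answer: M M H M M M M M M M M M H M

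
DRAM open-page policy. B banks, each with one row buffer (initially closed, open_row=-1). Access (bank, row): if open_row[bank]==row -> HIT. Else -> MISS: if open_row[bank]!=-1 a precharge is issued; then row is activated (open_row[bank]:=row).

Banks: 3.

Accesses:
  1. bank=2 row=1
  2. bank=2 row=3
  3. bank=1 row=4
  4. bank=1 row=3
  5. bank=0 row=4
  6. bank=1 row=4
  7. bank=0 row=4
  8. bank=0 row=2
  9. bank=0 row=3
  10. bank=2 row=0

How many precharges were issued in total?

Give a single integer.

Answer: 6

Derivation:
Acc 1: bank2 row1 -> MISS (open row1); precharges=0
Acc 2: bank2 row3 -> MISS (open row3); precharges=1
Acc 3: bank1 row4 -> MISS (open row4); precharges=1
Acc 4: bank1 row3 -> MISS (open row3); precharges=2
Acc 5: bank0 row4 -> MISS (open row4); precharges=2
Acc 6: bank1 row4 -> MISS (open row4); precharges=3
Acc 7: bank0 row4 -> HIT
Acc 8: bank0 row2 -> MISS (open row2); precharges=4
Acc 9: bank0 row3 -> MISS (open row3); precharges=5
Acc 10: bank2 row0 -> MISS (open row0); precharges=6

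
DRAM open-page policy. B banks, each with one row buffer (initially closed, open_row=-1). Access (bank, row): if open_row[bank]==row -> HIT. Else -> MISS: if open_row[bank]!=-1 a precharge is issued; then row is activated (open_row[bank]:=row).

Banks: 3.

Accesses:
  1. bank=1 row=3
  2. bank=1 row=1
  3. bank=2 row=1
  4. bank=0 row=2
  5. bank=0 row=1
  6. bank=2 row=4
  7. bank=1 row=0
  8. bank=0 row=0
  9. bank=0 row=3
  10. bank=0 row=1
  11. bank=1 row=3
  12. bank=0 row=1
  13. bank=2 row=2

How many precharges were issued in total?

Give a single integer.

Answer: 9

Derivation:
Acc 1: bank1 row3 -> MISS (open row3); precharges=0
Acc 2: bank1 row1 -> MISS (open row1); precharges=1
Acc 3: bank2 row1 -> MISS (open row1); precharges=1
Acc 4: bank0 row2 -> MISS (open row2); precharges=1
Acc 5: bank0 row1 -> MISS (open row1); precharges=2
Acc 6: bank2 row4 -> MISS (open row4); precharges=3
Acc 7: bank1 row0 -> MISS (open row0); precharges=4
Acc 8: bank0 row0 -> MISS (open row0); precharges=5
Acc 9: bank0 row3 -> MISS (open row3); precharges=6
Acc 10: bank0 row1 -> MISS (open row1); precharges=7
Acc 11: bank1 row3 -> MISS (open row3); precharges=8
Acc 12: bank0 row1 -> HIT
Acc 13: bank2 row2 -> MISS (open row2); precharges=9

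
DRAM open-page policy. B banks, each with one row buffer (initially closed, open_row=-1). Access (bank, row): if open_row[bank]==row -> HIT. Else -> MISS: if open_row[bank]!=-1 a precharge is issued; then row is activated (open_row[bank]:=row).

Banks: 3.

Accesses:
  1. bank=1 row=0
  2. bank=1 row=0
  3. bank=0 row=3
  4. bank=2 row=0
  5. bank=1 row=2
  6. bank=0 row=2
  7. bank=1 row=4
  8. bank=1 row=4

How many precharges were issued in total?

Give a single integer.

Acc 1: bank1 row0 -> MISS (open row0); precharges=0
Acc 2: bank1 row0 -> HIT
Acc 3: bank0 row3 -> MISS (open row3); precharges=0
Acc 4: bank2 row0 -> MISS (open row0); precharges=0
Acc 5: bank1 row2 -> MISS (open row2); precharges=1
Acc 6: bank0 row2 -> MISS (open row2); precharges=2
Acc 7: bank1 row4 -> MISS (open row4); precharges=3
Acc 8: bank1 row4 -> HIT

Answer: 3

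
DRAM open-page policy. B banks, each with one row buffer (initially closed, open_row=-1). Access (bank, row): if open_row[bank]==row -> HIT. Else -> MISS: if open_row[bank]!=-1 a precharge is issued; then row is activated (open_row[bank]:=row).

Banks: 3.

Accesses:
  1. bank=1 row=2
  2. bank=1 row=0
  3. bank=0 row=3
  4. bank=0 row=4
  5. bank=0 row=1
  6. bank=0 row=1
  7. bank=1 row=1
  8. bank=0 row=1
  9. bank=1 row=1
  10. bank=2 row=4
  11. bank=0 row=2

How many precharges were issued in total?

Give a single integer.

Answer: 5

Derivation:
Acc 1: bank1 row2 -> MISS (open row2); precharges=0
Acc 2: bank1 row0 -> MISS (open row0); precharges=1
Acc 3: bank0 row3 -> MISS (open row3); precharges=1
Acc 4: bank0 row4 -> MISS (open row4); precharges=2
Acc 5: bank0 row1 -> MISS (open row1); precharges=3
Acc 6: bank0 row1 -> HIT
Acc 7: bank1 row1 -> MISS (open row1); precharges=4
Acc 8: bank0 row1 -> HIT
Acc 9: bank1 row1 -> HIT
Acc 10: bank2 row4 -> MISS (open row4); precharges=4
Acc 11: bank0 row2 -> MISS (open row2); precharges=5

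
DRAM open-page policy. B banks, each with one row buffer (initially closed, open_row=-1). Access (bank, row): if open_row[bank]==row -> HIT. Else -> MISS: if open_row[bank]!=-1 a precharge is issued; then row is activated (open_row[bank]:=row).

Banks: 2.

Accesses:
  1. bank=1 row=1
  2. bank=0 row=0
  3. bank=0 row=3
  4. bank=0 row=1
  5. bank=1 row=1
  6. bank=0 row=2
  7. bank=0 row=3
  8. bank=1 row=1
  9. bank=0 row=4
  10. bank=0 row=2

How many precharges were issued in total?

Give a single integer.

Answer: 6

Derivation:
Acc 1: bank1 row1 -> MISS (open row1); precharges=0
Acc 2: bank0 row0 -> MISS (open row0); precharges=0
Acc 3: bank0 row3 -> MISS (open row3); precharges=1
Acc 4: bank0 row1 -> MISS (open row1); precharges=2
Acc 5: bank1 row1 -> HIT
Acc 6: bank0 row2 -> MISS (open row2); precharges=3
Acc 7: bank0 row3 -> MISS (open row3); precharges=4
Acc 8: bank1 row1 -> HIT
Acc 9: bank0 row4 -> MISS (open row4); precharges=5
Acc 10: bank0 row2 -> MISS (open row2); precharges=6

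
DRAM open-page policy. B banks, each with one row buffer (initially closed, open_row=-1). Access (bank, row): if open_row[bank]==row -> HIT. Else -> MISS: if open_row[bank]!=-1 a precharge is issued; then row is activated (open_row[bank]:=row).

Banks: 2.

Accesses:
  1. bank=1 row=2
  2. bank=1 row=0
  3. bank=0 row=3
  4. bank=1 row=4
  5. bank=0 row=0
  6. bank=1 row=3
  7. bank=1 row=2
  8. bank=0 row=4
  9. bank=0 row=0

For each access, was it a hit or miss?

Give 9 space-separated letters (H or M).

Answer: M M M M M M M M M

Derivation:
Acc 1: bank1 row2 -> MISS (open row2); precharges=0
Acc 2: bank1 row0 -> MISS (open row0); precharges=1
Acc 3: bank0 row3 -> MISS (open row3); precharges=1
Acc 4: bank1 row4 -> MISS (open row4); precharges=2
Acc 5: bank0 row0 -> MISS (open row0); precharges=3
Acc 6: bank1 row3 -> MISS (open row3); precharges=4
Acc 7: bank1 row2 -> MISS (open row2); precharges=5
Acc 8: bank0 row4 -> MISS (open row4); precharges=6
Acc 9: bank0 row0 -> MISS (open row0); precharges=7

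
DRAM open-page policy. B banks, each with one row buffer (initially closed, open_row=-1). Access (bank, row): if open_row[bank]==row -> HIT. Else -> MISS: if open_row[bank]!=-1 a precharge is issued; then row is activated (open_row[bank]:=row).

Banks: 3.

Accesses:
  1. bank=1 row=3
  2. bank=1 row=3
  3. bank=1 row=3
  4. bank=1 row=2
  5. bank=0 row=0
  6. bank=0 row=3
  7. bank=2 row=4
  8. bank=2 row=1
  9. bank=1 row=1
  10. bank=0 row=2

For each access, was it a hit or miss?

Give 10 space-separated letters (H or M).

Answer: M H H M M M M M M M

Derivation:
Acc 1: bank1 row3 -> MISS (open row3); precharges=0
Acc 2: bank1 row3 -> HIT
Acc 3: bank1 row3 -> HIT
Acc 4: bank1 row2 -> MISS (open row2); precharges=1
Acc 5: bank0 row0 -> MISS (open row0); precharges=1
Acc 6: bank0 row3 -> MISS (open row3); precharges=2
Acc 7: bank2 row4 -> MISS (open row4); precharges=2
Acc 8: bank2 row1 -> MISS (open row1); precharges=3
Acc 9: bank1 row1 -> MISS (open row1); precharges=4
Acc 10: bank0 row2 -> MISS (open row2); precharges=5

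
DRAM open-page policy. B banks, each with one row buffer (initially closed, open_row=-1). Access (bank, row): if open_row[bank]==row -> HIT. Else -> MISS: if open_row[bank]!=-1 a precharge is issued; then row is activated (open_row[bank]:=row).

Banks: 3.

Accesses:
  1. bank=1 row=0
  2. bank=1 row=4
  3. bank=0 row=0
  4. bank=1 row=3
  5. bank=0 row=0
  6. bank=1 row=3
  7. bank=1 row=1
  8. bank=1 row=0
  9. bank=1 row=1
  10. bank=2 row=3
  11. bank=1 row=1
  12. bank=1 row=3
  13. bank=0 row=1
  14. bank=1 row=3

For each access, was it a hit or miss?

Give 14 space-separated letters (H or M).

Answer: M M M M H H M M M M H M M H

Derivation:
Acc 1: bank1 row0 -> MISS (open row0); precharges=0
Acc 2: bank1 row4 -> MISS (open row4); precharges=1
Acc 3: bank0 row0 -> MISS (open row0); precharges=1
Acc 4: bank1 row3 -> MISS (open row3); precharges=2
Acc 5: bank0 row0 -> HIT
Acc 6: bank1 row3 -> HIT
Acc 7: bank1 row1 -> MISS (open row1); precharges=3
Acc 8: bank1 row0 -> MISS (open row0); precharges=4
Acc 9: bank1 row1 -> MISS (open row1); precharges=5
Acc 10: bank2 row3 -> MISS (open row3); precharges=5
Acc 11: bank1 row1 -> HIT
Acc 12: bank1 row3 -> MISS (open row3); precharges=6
Acc 13: bank0 row1 -> MISS (open row1); precharges=7
Acc 14: bank1 row3 -> HIT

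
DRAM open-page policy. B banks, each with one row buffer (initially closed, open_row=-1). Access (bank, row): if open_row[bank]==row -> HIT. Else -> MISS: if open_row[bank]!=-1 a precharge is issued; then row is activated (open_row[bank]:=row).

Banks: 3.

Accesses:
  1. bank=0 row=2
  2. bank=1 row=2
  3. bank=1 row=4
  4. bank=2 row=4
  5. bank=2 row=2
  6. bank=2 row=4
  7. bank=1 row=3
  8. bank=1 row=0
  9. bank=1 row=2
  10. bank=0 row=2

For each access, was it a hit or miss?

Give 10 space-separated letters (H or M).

Answer: M M M M M M M M M H

Derivation:
Acc 1: bank0 row2 -> MISS (open row2); precharges=0
Acc 2: bank1 row2 -> MISS (open row2); precharges=0
Acc 3: bank1 row4 -> MISS (open row4); precharges=1
Acc 4: bank2 row4 -> MISS (open row4); precharges=1
Acc 5: bank2 row2 -> MISS (open row2); precharges=2
Acc 6: bank2 row4 -> MISS (open row4); precharges=3
Acc 7: bank1 row3 -> MISS (open row3); precharges=4
Acc 8: bank1 row0 -> MISS (open row0); precharges=5
Acc 9: bank1 row2 -> MISS (open row2); precharges=6
Acc 10: bank0 row2 -> HIT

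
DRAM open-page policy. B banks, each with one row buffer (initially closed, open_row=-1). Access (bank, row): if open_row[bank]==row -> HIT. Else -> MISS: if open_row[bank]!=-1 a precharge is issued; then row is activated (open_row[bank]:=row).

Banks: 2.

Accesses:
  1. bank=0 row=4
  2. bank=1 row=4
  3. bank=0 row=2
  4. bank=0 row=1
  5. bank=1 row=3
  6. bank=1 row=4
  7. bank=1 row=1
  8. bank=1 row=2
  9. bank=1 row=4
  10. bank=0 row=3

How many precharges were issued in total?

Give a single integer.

Answer: 8

Derivation:
Acc 1: bank0 row4 -> MISS (open row4); precharges=0
Acc 2: bank1 row4 -> MISS (open row4); precharges=0
Acc 3: bank0 row2 -> MISS (open row2); precharges=1
Acc 4: bank0 row1 -> MISS (open row1); precharges=2
Acc 5: bank1 row3 -> MISS (open row3); precharges=3
Acc 6: bank1 row4 -> MISS (open row4); precharges=4
Acc 7: bank1 row1 -> MISS (open row1); precharges=5
Acc 8: bank1 row2 -> MISS (open row2); precharges=6
Acc 9: bank1 row4 -> MISS (open row4); precharges=7
Acc 10: bank0 row3 -> MISS (open row3); precharges=8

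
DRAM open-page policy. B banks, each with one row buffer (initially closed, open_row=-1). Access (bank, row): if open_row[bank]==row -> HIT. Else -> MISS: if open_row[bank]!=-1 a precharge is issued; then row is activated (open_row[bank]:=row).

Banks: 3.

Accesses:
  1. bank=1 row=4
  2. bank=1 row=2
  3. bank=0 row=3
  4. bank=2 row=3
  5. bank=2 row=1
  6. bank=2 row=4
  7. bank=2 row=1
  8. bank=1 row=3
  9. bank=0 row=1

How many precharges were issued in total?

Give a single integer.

Answer: 6

Derivation:
Acc 1: bank1 row4 -> MISS (open row4); precharges=0
Acc 2: bank1 row2 -> MISS (open row2); precharges=1
Acc 3: bank0 row3 -> MISS (open row3); precharges=1
Acc 4: bank2 row3 -> MISS (open row3); precharges=1
Acc 5: bank2 row1 -> MISS (open row1); precharges=2
Acc 6: bank2 row4 -> MISS (open row4); precharges=3
Acc 7: bank2 row1 -> MISS (open row1); precharges=4
Acc 8: bank1 row3 -> MISS (open row3); precharges=5
Acc 9: bank0 row1 -> MISS (open row1); precharges=6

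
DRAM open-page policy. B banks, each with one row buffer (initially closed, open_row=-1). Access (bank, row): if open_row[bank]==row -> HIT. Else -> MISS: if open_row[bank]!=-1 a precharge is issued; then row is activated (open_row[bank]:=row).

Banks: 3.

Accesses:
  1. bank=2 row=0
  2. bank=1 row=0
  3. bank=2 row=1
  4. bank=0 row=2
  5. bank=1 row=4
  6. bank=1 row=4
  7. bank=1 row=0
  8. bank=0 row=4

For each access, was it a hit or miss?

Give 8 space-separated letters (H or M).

Acc 1: bank2 row0 -> MISS (open row0); precharges=0
Acc 2: bank1 row0 -> MISS (open row0); precharges=0
Acc 3: bank2 row1 -> MISS (open row1); precharges=1
Acc 4: bank0 row2 -> MISS (open row2); precharges=1
Acc 5: bank1 row4 -> MISS (open row4); precharges=2
Acc 6: bank1 row4 -> HIT
Acc 7: bank1 row0 -> MISS (open row0); precharges=3
Acc 8: bank0 row4 -> MISS (open row4); precharges=4

Answer: M M M M M H M M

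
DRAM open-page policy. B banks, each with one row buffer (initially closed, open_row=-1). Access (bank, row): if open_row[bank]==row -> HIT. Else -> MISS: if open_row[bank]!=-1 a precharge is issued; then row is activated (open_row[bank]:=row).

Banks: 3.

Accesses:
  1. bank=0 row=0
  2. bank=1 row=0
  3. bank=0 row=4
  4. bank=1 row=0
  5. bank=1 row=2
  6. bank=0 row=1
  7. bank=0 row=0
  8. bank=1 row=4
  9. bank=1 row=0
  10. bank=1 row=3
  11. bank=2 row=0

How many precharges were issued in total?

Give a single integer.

Answer: 7

Derivation:
Acc 1: bank0 row0 -> MISS (open row0); precharges=0
Acc 2: bank1 row0 -> MISS (open row0); precharges=0
Acc 3: bank0 row4 -> MISS (open row4); precharges=1
Acc 4: bank1 row0 -> HIT
Acc 5: bank1 row2 -> MISS (open row2); precharges=2
Acc 6: bank0 row1 -> MISS (open row1); precharges=3
Acc 7: bank0 row0 -> MISS (open row0); precharges=4
Acc 8: bank1 row4 -> MISS (open row4); precharges=5
Acc 9: bank1 row0 -> MISS (open row0); precharges=6
Acc 10: bank1 row3 -> MISS (open row3); precharges=7
Acc 11: bank2 row0 -> MISS (open row0); precharges=7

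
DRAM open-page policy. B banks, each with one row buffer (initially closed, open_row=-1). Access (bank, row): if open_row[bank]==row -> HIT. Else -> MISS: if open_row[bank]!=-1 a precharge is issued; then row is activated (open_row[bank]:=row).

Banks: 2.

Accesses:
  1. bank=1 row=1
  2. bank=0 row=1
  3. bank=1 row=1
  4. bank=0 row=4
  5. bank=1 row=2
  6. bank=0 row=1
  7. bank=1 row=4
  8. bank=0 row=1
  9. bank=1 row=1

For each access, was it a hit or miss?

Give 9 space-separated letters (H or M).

Acc 1: bank1 row1 -> MISS (open row1); precharges=0
Acc 2: bank0 row1 -> MISS (open row1); precharges=0
Acc 3: bank1 row1 -> HIT
Acc 4: bank0 row4 -> MISS (open row4); precharges=1
Acc 5: bank1 row2 -> MISS (open row2); precharges=2
Acc 6: bank0 row1 -> MISS (open row1); precharges=3
Acc 7: bank1 row4 -> MISS (open row4); precharges=4
Acc 8: bank0 row1 -> HIT
Acc 9: bank1 row1 -> MISS (open row1); precharges=5

Answer: M M H M M M M H M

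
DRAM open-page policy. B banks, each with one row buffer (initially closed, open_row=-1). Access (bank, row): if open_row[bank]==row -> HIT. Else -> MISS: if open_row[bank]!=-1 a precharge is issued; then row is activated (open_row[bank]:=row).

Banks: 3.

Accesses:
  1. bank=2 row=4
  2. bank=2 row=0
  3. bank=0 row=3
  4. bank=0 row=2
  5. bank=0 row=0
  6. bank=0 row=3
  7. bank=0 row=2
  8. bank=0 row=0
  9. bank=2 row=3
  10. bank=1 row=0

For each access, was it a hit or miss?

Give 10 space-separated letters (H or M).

Acc 1: bank2 row4 -> MISS (open row4); precharges=0
Acc 2: bank2 row0 -> MISS (open row0); precharges=1
Acc 3: bank0 row3 -> MISS (open row3); precharges=1
Acc 4: bank0 row2 -> MISS (open row2); precharges=2
Acc 5: bank0 row0 -> MISS (open row0); precharges=3
Acc 6: bank0 row3 -> MISS (open row3); precharges=4
Acc 7: bank0 row2 -> MISS (open row2); precharges=5
Acc 8: bank0 row0 -> MISS (open row0); precharges=6
Acc 9: bank2 row3 -> MISS (open row3); precharges=7
Acc 10: bank1 row0 -> MISS (open row0); precharges=7

Answer: M M M M M M M M M M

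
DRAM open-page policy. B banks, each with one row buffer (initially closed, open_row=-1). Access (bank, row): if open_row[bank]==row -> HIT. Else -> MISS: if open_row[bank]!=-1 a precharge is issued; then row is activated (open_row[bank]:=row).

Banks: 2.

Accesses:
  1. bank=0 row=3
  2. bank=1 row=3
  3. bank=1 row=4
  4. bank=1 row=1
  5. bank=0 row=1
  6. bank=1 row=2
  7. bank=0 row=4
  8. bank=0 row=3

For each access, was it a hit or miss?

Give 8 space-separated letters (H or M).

Answer: M M M M M M M M

Derivation:
Acc 1: bank0 row3 -> MISS (open row3); precharges=0
Acc 2: bank1 row3 -> MISS (open row3); precharges=0
Acc 3: bank1 row4 -> MISS (open row4); precharges=1
Acc 4: bank1 row1 -> MISS (open row1); precharges=2
Acc 5: bank0 row1 -> MISS (open row1); precharges=3
Acc 6: bank1 row2 -> MISS (open row2); precharges=4
Acc 7: bank0 row4 -> MISS (open row4); precharges=5
Acc 8: bank0 row3 -> MISS (open row3); precharges=6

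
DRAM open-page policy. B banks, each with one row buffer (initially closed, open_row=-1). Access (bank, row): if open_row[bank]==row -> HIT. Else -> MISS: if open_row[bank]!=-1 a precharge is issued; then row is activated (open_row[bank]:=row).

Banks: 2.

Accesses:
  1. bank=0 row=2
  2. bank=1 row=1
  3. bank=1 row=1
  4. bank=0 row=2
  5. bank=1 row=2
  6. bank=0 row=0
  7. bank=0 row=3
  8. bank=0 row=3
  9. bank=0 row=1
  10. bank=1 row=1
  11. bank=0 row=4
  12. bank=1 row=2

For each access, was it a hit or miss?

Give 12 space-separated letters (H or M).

Acc 1: bank0 row2 -> MISS (open row2); precharges=0
Acc 2: bank1 row1 -> MISS (open row1); precharges=0
Acc 3: bank1 row1 -> HIT
Acc 4: bank0 row2 -> HIT
Acc 5: bank1 row2 -> MISS (open row2); precharges=1
Acc 6: bank0 row0 -> MISS (open row0); precharges=2
Acc 7: bank0 row3 -> MISS (open row3); precharges=3
Acc 8: bank0 row3 -> HIT
Acc 9: bank0 row1 -> MISS (open row1); precharges=4
Acc 10: bank1 row1 -> MISS (open row1); precharges=5
Acc 11: bank0 row4 -> MISS (open row4); precharges=6
Acc 12: bank1 row2 -> MISS (open row2); precharges=7

Answer: M M H H M M M H M M M M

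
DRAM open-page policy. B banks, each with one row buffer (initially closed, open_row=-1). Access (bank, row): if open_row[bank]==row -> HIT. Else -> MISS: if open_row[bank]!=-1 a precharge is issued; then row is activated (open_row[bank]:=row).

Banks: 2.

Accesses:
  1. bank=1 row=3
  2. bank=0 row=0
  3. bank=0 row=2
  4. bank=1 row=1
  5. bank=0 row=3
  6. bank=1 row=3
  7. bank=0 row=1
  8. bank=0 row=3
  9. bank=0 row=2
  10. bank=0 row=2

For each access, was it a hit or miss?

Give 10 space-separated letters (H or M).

Acc 1: bank1 row3 -> MISS (open row3); precharges=0
Acc 2: bank0 row0 -> MISS (open row0); precharges=0
Acc 3: bank0 row2 -> MISS (open row2); precharges=1
Acc 4: bank1 row1 -> MISS (open row1); precharges=2
Acc 5: bank0 row3 -> MISS (open row3); precharges=3
Acc 6: bank1 row3 -> MISS (open row3); precharges=4
Acc 7: bank0 row1 -> MISS (open row1); precharges=5
Acc 8: bank0 row3 -> MISS (open row3); precharges=6
Acc 9: bank0 row2 -> MISS (open row2); precharges=7
Acc 10: bank0 row2 -> HIT

Answer: M M M M M M M M M H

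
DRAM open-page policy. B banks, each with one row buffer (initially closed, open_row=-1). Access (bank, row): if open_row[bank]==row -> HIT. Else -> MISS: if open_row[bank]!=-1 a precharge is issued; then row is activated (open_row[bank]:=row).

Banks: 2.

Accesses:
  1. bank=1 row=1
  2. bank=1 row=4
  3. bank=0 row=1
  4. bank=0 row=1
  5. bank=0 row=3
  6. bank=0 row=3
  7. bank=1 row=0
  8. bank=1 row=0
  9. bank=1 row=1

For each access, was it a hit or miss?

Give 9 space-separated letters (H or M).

Answer: M M M H M H M H M

Derivation:
Acc 1: bank1 row1 -> MISS (open row1); precharges=0
Acc 2: bank1 row4 -> MISS (open row4); precharges=1
Acc 3: bank0 row1 -> MISS (open row1); precharges=1
Acc 4: bank0 row1 -> HIT
Acc 5: bank0 row3 -> MISS (open row3); precharges=2
Acc 6: bank0 row3 -> HIT
Acc 7: bank1 row0 -> MISS (open row0); precharges=3
Acc 8: bank1 row0 -> HIT
Acc 9: bank1 row1 -> MISS (open row1); precharges=4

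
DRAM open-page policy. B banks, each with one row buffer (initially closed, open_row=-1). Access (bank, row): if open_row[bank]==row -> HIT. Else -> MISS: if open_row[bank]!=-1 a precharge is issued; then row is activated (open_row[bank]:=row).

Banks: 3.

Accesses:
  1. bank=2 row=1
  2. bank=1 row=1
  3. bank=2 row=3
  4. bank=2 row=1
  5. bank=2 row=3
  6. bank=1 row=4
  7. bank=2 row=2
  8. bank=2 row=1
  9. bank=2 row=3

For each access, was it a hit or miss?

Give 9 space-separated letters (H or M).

Acc 1: bank2 row1 -> MISS (open row1); precharges=0
Acc 2: bank1 row1 -> MISS (open row1); precharges=0
Acc 3: bank2 row3 -> MISS (open row3); precharges=1
Acc 4: bank2 row1 -> MISS (open row1); precharges=2
Acc 5: bank2 row3 -> MISS (open row3); precharges=3
Acc 6: bank1 row4 -> MISS (open row4); precharges=4
Acc 7: bank2 row2 -> MISS (open row2); precharges=5
Acc 8: bank2 row1 -> MISS (open row1); precharges=6
Acc 9: bank2 row3 -> MISS (open row3); precharges=7

Answer: M M M M M M M M M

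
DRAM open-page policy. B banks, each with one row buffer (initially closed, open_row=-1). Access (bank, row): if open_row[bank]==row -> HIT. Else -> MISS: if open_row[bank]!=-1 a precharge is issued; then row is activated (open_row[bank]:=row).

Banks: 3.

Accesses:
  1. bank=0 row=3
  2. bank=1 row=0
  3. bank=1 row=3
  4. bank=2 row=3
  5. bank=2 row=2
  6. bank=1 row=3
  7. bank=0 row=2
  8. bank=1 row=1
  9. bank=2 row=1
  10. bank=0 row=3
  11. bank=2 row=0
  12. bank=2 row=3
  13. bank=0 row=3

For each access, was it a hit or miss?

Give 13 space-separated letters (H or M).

Acc 1: bank0 row3 -> MISS (open row3); precharges=0
Acc 2: bank1 row0 -> MISS (open row0); precharges=0
Acc 3: bank1 row3 -> MISS (open row3); precharges=1
Acc 4: bank2 row3 -> MISS (open row3); precharges=1
Acc 5: bank2 row2 -> MISS (open row2); precharges=2
Acc 6: bank1 row3 -> HIT
Acc 7: bank0 row2 -> MISS (open row2); precharges=3
Acc 8: bank1 row1 -> MISS (open row1); precharges=4
Acc 9: bank2 row1 -> MISS (open row1); precharges=5
Acc 10: bank0 row3 -> MISS (open row3); precharges=6
Acc 11: bank2 row0 -> MISS (open row0); precharges=7
Acc 12: bank2 row3 -> MISS (open row3); precharges=8
Acc 13: bank0 row3 -> HIT

Answer: M M M M M H M M M M M M H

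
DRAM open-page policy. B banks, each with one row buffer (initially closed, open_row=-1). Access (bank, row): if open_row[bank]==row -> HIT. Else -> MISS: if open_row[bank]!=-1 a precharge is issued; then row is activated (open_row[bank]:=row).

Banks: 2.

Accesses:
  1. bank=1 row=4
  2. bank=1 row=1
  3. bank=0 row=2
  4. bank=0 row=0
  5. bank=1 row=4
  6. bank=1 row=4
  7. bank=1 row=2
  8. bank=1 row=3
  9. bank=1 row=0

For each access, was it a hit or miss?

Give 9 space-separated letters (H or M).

Acc 1: bank1 row4 -> MISS (open row4); precharges=0
Acc 2: bank1 row1 -> MISS (open row1); precharges=1
Acc 3: bank0 row2 -> MISS (open row2); precharges=1
Acc 4: bank0 row0 -> MISS (open row0); precharges=2
Acc 5: bank1 row4 -> MISS (open row4); precharges=3
Acc 6: bank1 row4 -> HIT
Acc 7: bank1 row2 -> MISS (open row2); precharges=4
Acc 8: bank1 row3 -> MISS (open row3); precharges=5
Acc 9: bank1 row0 -> MISS (open row0); precharges=6

Answer: M M M M M H M M M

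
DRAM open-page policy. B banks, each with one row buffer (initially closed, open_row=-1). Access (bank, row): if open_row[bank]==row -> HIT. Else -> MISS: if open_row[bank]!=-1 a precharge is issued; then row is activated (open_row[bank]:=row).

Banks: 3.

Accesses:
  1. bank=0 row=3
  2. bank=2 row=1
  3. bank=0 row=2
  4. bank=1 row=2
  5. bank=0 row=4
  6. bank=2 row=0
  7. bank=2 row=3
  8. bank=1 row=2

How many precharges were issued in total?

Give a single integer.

Acc 1: bank0 row3 -> MISS (open row3); precharges=0
Acc 2: bank2 row1 -> MISS (open row1); precharges=0
Acc 3: bank0 row2 -> MISS (open row2); precharges=1
Acc 4: bank1 row2 -> MISS (open row2); precharges=1
Acc 5: bank0 row4 -> MISS (open row4); precharges=2
Acc 6: bank2 row0 -> MISS (open row0); precharges=3
Acc 7: bank2 row3 -> MISS (open row3); precharges=4
Acc 8: bank1 row2 -> HIT

Answer: 4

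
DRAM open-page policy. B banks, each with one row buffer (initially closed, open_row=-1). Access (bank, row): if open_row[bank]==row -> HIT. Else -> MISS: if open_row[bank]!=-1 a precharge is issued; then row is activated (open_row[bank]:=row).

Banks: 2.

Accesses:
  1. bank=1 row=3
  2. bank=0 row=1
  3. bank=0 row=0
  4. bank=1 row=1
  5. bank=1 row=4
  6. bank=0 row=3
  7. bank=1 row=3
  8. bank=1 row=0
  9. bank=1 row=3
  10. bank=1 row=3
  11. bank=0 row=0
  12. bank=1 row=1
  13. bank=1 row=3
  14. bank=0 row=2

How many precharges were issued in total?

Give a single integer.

Answer: 11

Derivation:
Acc 1: bank1 row3 -> MISS (open row3); precharges=0
Acc 2: bank0 row1 -> MISS (open row1); precharges=0
Acc 3: bank0 row0 -> MISS (open row0); precharges=1
Acc 4: bank1 row1 -> MISS (open row1); precharges=2
Acc 5: bank1 row4 -> MISS (open row4); precharges=3
Acc 6: bank0 row3 -> MISS (open row3); precharges=4
Acc 7: bank1 row3 -> MISS (open row3); precharges=5
Acc 8: bank1 row0 -> MISS (open row0); precharges=6
Acc 9: bank1 row3 -> MISS (open row3); precharges=7
Acc 10: bank1 row3 -> HIT
Acc 11: bank0 row0 -> MISS (open row0); precharges=8
Acc 12: bank1 row1 -> MISS (open row1); precharges=9
Acc 13: bank1 row3 -> MISS (open row3); precharges=10
Acc 14: bank0 row2 -> MISS (open row2); precharges=11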